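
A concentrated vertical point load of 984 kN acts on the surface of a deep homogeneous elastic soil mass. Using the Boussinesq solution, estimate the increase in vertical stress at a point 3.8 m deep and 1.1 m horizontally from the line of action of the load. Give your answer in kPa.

Δσ_z ≈ 26.6 kPa

Boussinesq vertical stress below a point load on an elastic half-space:
Δσ_z = 3P/(2πz²) · [1 + (r/z)²]^(−5/2)
r/z = 1.1/3.8 = 0.28947; [1+(r/z)²]^(−5/2) = 0.81777.
Δσ_z = 3×984/(2π×3.8²) × 0.81777 = 32.536 × 0.81777 = 26.61 kPa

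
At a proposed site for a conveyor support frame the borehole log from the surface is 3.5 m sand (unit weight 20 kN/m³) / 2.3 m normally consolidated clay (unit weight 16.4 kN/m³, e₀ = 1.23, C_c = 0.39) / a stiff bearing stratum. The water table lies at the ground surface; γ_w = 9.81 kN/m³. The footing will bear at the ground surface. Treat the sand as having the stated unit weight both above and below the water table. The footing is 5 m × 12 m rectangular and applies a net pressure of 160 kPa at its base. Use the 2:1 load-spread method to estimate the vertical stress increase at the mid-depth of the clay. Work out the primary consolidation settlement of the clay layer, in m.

Mid-depth of clay below the ground surface: z = 3.5 + 2.3/2 = 4.65 m.
Total vertical stress at mid-clay: σ_v = 20×3.5 + 16.4×1.15 = 88.86 kPa.
Pore pressure: u = 9.81×(4.65 − 0) = 45.617 kPa.
Initial effective stress: σ'_0 = σ_v − u = 88.86 − 45.617 = 43.243 kPa.
Stress increase at mid-clay by the 2:1 spreading method:
Δσ = qBL/((B+z)(L+z)) = 160×5×12/((5+4.65)(12+4.65)) = 59.749 kPa
Final effective stress: σ'_f = σ'_0 + Δσ = 43.243 + 59.749 = 102.99 kPa.
Normally consolidated clay, so the full stress increment lies on the virgin compression line:
S_c = C_c·H/(1+e₀)·log₁₀(σ'_f/σ'_0) = 0.39×2.3/(1+1.23)×log₁₀(102.99/43.243)
    = 0.40224 × 0.37688 = 0.1516 m

S_c ≈ 0.152 m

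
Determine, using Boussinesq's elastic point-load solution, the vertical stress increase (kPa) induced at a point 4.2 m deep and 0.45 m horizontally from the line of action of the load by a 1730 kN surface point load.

Δσ_z ≈ 45.5 kPa

Boussinesq vertical stress below a point load on an elastic half-space:
Δσ_z = 3P/(2πz²) · [1 + (r/z)²]^(−5/2)
r/z = 0.45/4.2 = 0.10714; [1+(r/z)²]^(−5/2) = 0.97187.
Δσ_z = 3×1730/(2π×4.2²) × 0.97187 = 46.826 × 0.97187 = 45.51 kPa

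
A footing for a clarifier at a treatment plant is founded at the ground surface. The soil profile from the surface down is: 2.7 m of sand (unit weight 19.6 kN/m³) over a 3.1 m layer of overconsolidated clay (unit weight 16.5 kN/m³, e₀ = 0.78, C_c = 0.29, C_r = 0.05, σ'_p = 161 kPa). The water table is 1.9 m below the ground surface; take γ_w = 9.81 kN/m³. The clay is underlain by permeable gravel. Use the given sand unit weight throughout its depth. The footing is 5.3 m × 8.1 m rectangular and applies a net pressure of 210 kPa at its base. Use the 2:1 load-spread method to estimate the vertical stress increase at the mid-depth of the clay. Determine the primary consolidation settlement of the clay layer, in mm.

Mid-depth of clay below the ground surface: z = 2.7 + 3.1/2 = 4.25 m.
Total vertical stress at mid-clay: σ_v = 19.6×2.7 + 16.5×1.55 = 78.495 kPa.
Pore pressure: u = 9.81×(4.25 − 1.9) = 23.054 kPa.
Initial effective stress: σ'_0 = σ_v − u = 78.495 − 23.054 = 55.441 kPa.
Stress increase at mid-clay by the 2:1 spreading method:
Δσ = qBL/((B+z)(L+z)) = 210×5.3×8.1/((5.3+4.25)(8.1+4.25)) = 76.438 kPa
Final effective stress: σ'_f = 55.441 + 76.438 = 131.88 kPa.
σ'_f = 131.88 ≤ σ'_p = 161 kPa, so the clay remains overconsolidated and only the recompression index applies:
S_c = C_r·H/(1+e₀)·log₁₀(σ'_f/σ'_0) = 0.05×3.1/1.78×log₁₀(131.88/55.441)
    = 0.08708 × 0.37635 = 0.03277 m

S_c ≈ 32.8 mm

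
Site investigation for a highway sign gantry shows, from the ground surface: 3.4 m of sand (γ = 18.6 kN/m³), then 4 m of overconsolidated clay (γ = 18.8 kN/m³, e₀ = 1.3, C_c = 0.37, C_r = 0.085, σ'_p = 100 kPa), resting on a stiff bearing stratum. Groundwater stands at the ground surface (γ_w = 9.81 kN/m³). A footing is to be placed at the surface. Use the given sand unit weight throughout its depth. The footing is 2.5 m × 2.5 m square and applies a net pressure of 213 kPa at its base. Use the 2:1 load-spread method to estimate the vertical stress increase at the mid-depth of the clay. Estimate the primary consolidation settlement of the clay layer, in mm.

S_c ≈ 23.7 mm

Mid-depth of clay below the ground surface: z = 3.4 + 4/2 = 5.4 m.
Total vertical stress at mid-clay: σ_v = 18.6×3.4 + 18.8×2 = 100.84 kPa.
Pore pressure: u = 9.81×(5.4 − 0) = 52.974 kPa.
Initial effective stress: σ'_0 = σ_v − u = 100.84 − 52.974 = 47.866 kPa.
Stress increase at mid-clay by the 2:1 spreading method:
Δσ = qBL/((B+z)(L+z)) = 213×2.5×2.5/((2.5+5.4)(2.5+5.4)) = 21.331 kPa
Final effective stress: σ'_f = 47.866 + 21.331 = 69.197 kPa.
σ'_f = 69.197 ≤ σ'_p = 100 kPa, so the clay remains overconsolidated and only the recompression index applies:
S_c = C_r·H/(1+e₀)·log₁₀(σ'_f/σ'_0) = 0.085×4/2.3×log₁₀(69.197/47.866)
    = 0.14782 × 0.16006 = 0.02366 m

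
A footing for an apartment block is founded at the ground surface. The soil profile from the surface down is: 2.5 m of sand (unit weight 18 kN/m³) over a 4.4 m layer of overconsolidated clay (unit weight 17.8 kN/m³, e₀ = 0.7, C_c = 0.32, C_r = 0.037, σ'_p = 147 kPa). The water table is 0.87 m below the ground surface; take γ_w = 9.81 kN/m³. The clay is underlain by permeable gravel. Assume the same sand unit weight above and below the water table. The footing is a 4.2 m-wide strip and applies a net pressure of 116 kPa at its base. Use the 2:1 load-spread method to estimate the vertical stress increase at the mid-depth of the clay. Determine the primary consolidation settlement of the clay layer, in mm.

Mid-depth of clay below the ground surface: z = 2.5 + 4.4/2 = 4.7 m.
Total vertical stress at mid-clay: σ_v = 18×2.5 + 17.8×2.2 = 84.16 kPa.
Pore pressure: u = 9.81×(4.7 − 0.87) = 37.572 kPa.
Initial effective stress: σ'_0 = σ_v − u = 84.16 − 37.572 = 46.588 kPa.
Stress increase at mid-clay by the 2:1 spreading method:
Δσ = qB/(B+z) = 116×4.2/(4.2+4.7) = 54.742 kPa
Final effective stress: σ'_f = 46.588 + 54.742 = 101.33 kPa.
σ'_f = 101.33 ≤ σ'_p = 147 kPa, so the clay remains overconsolidated and only the recompression index applies:
S_c = C_r·H/(1+e₀)·log₁₀(σ'_f/σ'_0) = 0.037×4.4/1.7×log₁₀(101.33/46.588)
    = 0.095763 × 0.33746 = 0.03232 m

S_c ≈ 32.3 mm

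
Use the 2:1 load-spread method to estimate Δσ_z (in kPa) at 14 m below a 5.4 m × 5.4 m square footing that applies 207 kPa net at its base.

By the 2:1 method the load spreads at 1 horizontal : 2 vertical, so at depth z the loaded area has grown by z in each plan dimension:
Δσ = qBL/((B+z)(L+z)) = 207×5.4×5.4/((5.4+14)(5.4+14)) = 16.038 kPa

Δσ_z ≈ 16 kPa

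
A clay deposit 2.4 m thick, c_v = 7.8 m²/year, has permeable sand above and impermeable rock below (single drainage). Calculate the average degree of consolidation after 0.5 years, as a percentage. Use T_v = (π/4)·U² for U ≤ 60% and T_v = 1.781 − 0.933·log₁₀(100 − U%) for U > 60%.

U ≈ 84.8 %

Drainage path length: H_d = H = 2.4 m (single drainage).
T_v = c_v·t/H_d² = 7.8×0.5/2.4² = 0.67708.
T_v = 0.67708 corresponds to the U > 60% branch:
U = 1 − 10^((1.781 − T_v)/0.933)/100 = 0.8475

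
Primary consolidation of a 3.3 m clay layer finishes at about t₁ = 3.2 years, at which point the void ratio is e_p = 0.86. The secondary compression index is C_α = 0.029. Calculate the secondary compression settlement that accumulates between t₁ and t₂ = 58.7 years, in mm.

Secondary compression: S_s = C_α·H/(1+e_p)·log₁₀(t₂/t₁)
S_s = 0.029×3.3/(1+0.86)×log₁₀(58.7/3.2)
    = 0.05145 × 1.263 = 0.06501 m

S_s ≈ 65 mm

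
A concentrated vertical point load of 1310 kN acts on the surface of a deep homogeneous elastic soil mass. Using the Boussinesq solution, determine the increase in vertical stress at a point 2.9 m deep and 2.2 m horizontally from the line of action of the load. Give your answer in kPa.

Δσ_z ≈ 23.9 kPa

Boussinesq vertical stress below a point load on an elastic half-space:
Δσ_z = 3P/(2πz²) · [1 + (r/z)²]^(−5/2)
r/z = 2.2/2.9 = 0.75862; [1+(r/z)²]^(−5/2) = 0.32096.
Δσ_z = 3×1310/(2π×2.9²) × 0.32096 = 74.373 × 0.32096 = 23.87 kPa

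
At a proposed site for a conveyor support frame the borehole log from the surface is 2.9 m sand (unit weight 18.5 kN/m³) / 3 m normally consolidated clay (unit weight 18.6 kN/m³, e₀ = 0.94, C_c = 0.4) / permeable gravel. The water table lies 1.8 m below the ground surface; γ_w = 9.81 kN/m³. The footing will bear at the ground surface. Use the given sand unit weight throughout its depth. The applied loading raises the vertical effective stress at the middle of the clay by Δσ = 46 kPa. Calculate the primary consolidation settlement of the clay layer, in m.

Mid-depth of clay below the ground surface: z = 2.9 + 3/2 = 4.4 m.
Total vertical stress at mid-clay: σ_v = 18.5×2.9 + 18.6×1.5 = 81.55 kPa.
Pore pressure: u = 9.81×(4.4 − 1.8) = 25.506 kPa.
Initial effective stress: σ'_0 = σ_v − u = 81.55 − 25.506 = 56.044 kPa.
Final effective stress: σ'_f = σ'_0 + Δσ = 56.044 + 46 = 102.04 kPa.
Normally consolidated clay, so the full stress increment lies on the virgin compression line:
S_c = C_c·H/(1+e₀)·log₁₀(σ'_f/σ'_0) = 0.4×3/(1+0.94)×log₁₀(102.04/56.044)
    = 0.61856 × 0.26024 = 0.161 m

S_c ≈ 0.161 m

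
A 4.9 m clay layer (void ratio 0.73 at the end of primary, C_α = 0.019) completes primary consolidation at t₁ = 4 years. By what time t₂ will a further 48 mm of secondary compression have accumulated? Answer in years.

t₂ ≈ 31.2 years

S_s = C_α·H/(1+e_p)·log₁₀(t₂/t₁) ⇒ log₁₀(t₂/t₁) = S_s·(1+e_p)/(C_α·H).
log₁₀(t₂/t₁) = 0.048 × (1+0.73) / (0.019×4.9) = 0.8919
t₂ = t₁ × 10^0.8919 = 4 × 7.797 = 31.19 years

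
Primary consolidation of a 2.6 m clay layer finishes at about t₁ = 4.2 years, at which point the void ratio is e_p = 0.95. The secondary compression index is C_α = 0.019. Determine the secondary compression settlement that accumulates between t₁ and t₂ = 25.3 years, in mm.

Secondary compression: S_s = C_α·H/(1+e_p)·log₁₀(t₂/t₁)
S_s = 0.019×2.6/(1+0.95)×log₁₀(25.3/4.2)
    = 0.02533 × 0.7799 = 0.01976 m

S_s ≈ 19.8 mm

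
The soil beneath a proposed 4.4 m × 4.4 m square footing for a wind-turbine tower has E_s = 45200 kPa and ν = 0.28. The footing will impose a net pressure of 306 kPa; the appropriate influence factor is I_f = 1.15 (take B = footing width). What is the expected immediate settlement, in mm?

S_e ≈ 31.6 mm

Immediate (elastic) settlement: S_e = q·B·(1−ν²)/E_s · I_f.
S_e = 306 × 4.4 × (1 − 0.28²) / 45200 × 1.15
    = 306 × 4.4 × 0.9216 / 45200 × 1.15
    = 0.03157 m = 31.57 mm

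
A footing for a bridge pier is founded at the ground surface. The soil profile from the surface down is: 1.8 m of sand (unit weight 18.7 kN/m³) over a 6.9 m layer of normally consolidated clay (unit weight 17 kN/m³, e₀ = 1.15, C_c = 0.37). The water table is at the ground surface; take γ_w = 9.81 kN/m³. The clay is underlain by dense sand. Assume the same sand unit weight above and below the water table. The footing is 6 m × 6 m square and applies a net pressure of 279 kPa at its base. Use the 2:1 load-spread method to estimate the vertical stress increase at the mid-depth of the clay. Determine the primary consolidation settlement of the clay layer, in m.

Mid-depth of clay below the ground surface: z = 1.8 + 6.9/2 = 5.25 m.
Total vertical stress at mid-clay: σ_v = 18.7×1.8 + 17×3.45 = 92.31 kPa.
Pore pressure: u = 9.81×(5.25 − 0) = 51.503 kPa.
Initial effective stress: σ'_0 = σ_v − u = 92.31 − 51.503 = 40.807 kPa.
Stress increase at mid-clay by the 2:1 spreading method:
Δσ = qBL/((B+z)(L+z)) = 279×6×6/((6+5.25)(6+5.25)) = 79.36 kPa
Final effective stress: σ'_f = σ'_0 + Δσ = 40.807 + 79.36 = 120.17 kPa.
Normally consolidated clay, so the full stress increment lies on the virgin compression line:
S_c = C_c·H/(1+e₀)·log₁₀(σ'_f/σ'_0) = 0.37×6.9/(1+1.15)×log₁₀(120.17/40.807)
    = 1.1874 × 0.46906 = 0.557 m

S_c ≈ 0.557 m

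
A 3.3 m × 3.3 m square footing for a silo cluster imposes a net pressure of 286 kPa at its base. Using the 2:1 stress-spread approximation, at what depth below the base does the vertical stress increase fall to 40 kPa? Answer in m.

2:1 spreading — at depth z the loaded area has grown by z in each plan dimension:
qB²/(B+z)² = Δσ_z ⇒ z = B(√(q/Δσ_z) − 1) = 3.3×(√(286/40) − 1) = 5.524 m

z ≈ 5.52 m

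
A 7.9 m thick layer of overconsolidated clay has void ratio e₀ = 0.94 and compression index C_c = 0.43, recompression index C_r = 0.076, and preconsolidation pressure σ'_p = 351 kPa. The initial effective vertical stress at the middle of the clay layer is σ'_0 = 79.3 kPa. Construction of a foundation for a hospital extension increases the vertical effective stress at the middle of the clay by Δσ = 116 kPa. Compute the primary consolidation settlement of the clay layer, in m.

S_c ≈ 0.121 m

Final effective stress: σ'_f = 79.3 + 116 = 195.3 kPa.
σ'_f = 195.3 ≤ σ'_p = 351 kPa, so the clay remains overconsolidated and only the recompression index applies:
S_c = C_r·H/(1+e₀)·log₁₀(σ'_f/σ'_0) = 0.076×7.9/1.94×log₁₀(195.3/79.3)
    = 0.30949 × 0.39143 = 0.1211 m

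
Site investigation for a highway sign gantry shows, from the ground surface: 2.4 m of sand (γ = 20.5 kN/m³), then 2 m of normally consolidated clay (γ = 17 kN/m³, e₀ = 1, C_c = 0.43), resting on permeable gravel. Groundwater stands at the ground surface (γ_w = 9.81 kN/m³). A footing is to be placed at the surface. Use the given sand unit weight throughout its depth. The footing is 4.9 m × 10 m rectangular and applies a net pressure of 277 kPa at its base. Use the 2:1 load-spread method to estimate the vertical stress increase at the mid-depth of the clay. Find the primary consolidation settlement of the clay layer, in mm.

S_c ≈ 290 mm

Mid-depth of clay below the ground surface: z = 2.4 + 2/2 = 3.4 m.
Total vertical stress at mid-clay: σ_v = 20.5×2.4 + 17×1 = 66.2 kPa.
Pore pressure: u = 9.81×(3.4 − 0) = 33.354 kPa.
Initial effective stress: σ'_0 = σ_v − u = 66.2 − 33.354 = 32.846 kPa.
Stress increase at mid-clay by the 2:1 spreading method:
Δσ = qBL/((B+z)(L+z)) = 277×4.9×10/((4.9+3.4)(10+3.4)) = 122.04 kPa
Final effective stress: σ'_f = σ'_0 + Δσ = 32.846 + 122.04 = 154.89 kPa.
Normally consolidated clay, so the full stress increment lies on the virgin compression line:
S_c = C_c·H/(1+e₀)·log₁₀(σ'_f/σ'_0) = 0.43×2/(1+1)×log₁₀(154.89/32.846)
    = 0.43 × 0.67354 = 0.2896 m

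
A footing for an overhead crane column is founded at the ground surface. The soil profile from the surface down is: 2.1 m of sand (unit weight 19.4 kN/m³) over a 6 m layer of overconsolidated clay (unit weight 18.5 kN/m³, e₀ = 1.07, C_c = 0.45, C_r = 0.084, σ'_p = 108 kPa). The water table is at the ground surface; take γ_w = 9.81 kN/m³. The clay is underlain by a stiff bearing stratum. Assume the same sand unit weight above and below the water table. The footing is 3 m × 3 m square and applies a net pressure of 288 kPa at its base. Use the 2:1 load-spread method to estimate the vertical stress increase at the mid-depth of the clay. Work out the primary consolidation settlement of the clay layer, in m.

Mid-depth of clay below the ground surface: z = 2.1 + 6/2 = 5.1 m.
Total vertical stress at mid-clay: σ_v = 19.4×2.1 + 18.5×3 = 96.24 kPa.
Pore pressure: u = 9.81×(5.1 − 0) = 50.031 kPa.
Initial effective stress: σ'_0 = σ_v − u = 96.24 − 50.031 = 46.209 kPa.
Stress increase at mid-clay by the 2:1 spreading method:
Δσ = qBL/((B+z)(L+z)) = 288×3×3/((3+5.1)(3+5.1)) = 39.506 kPa
Final effective stress: σ'_f = 46.209 + 39.506 = 85.715 kPa.
σ'_f = 85.715 ≤ σ'_p = 108 kPa, so the clay remains overconsolidated and only the recompression index applies:
S_c = C_r·H/(1+e₀)·log₁₀(σ'_f/σ'_0) = 0.084×6/2.07×log₁₀(85.715/46.209)
    = 0.24348 × 0.26833 = 0.06533 m

S_c ≈ 0.0653 m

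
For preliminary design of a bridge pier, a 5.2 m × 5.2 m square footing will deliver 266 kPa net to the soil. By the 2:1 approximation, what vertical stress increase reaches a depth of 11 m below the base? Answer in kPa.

By the 2:1 method the load spreads at 1 horizontal : 2 vertical, so at depth z the loaded area has grown by z in each plan dimension:
Δσ = qBL/((B+z)(L+z)) = 266×5.2×5.2/((5.2+11)(5.2+11)) = 27.407 kPa

Δσ_z ≈ 27.4 kPa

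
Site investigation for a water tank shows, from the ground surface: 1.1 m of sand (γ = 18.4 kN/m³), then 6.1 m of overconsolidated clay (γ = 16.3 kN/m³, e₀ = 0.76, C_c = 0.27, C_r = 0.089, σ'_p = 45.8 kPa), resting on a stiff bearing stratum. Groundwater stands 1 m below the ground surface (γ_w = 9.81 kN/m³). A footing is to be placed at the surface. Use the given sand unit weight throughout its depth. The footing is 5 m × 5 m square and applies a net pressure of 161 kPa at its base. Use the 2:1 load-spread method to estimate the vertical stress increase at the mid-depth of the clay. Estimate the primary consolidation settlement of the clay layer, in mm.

S_c ≈ 283 mm

Mid-depth of clay below the ground surface: z = 1.1 + 6.1/2 = 4.15 m.
Total vertical stress at mid-clay: σ_v = 18.4×1.1 + 16.3×3.05 = 69.955 kPa.
Pore pressure: u = 9.81×(4.15 − 1) = 30.902 kPa.
Initial effective stress: σ'_0 = σ_v − u = 69.955 − 30.902 = 39.053 kPa.
Stress increase at mid-clay by the 2:1 spreading method:
Δσ = qBL/((B+z)(L+z)) = 161×5×5/((5+4.15)(5+4.15)) = 48.075 kPa
Final effective stress: σ'_f = 39.053 + 48.075 = 87.128 kPa.
σ'_f = 87.128 > σ'_p = 45.8 kPa, so the stress path crosses the preconsolidation pressure — recompression up to σ'_p, then virgin compression beyond:
S_c = H/(1+e₀)·[C_r·log₁₀(σ'_p/σ'_0) + C_c·log₁₀(σ'_f/σ'_p)]
    = 6.1/1.76 × [0.089×log₁₀(45.8/39.053) + 0.27×log₁₀(87.128/45.8)]
    = 3.4659 × [0.0061598 + 0.075409] = 0.2827 m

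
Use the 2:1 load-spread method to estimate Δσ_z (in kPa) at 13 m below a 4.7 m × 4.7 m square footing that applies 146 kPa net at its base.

Δσ_z ≈ 10.3 kPa

By the 2:1 method the load spreads at 1 horizontal : 2 vertical, so at depth z the loaded area has grown by z in each plan dimension:
Δσ = qBL/((B+z)(L+z)) = 146×4.7×4.7/((4.7+13)(4.7+13)) = 10.294 kPa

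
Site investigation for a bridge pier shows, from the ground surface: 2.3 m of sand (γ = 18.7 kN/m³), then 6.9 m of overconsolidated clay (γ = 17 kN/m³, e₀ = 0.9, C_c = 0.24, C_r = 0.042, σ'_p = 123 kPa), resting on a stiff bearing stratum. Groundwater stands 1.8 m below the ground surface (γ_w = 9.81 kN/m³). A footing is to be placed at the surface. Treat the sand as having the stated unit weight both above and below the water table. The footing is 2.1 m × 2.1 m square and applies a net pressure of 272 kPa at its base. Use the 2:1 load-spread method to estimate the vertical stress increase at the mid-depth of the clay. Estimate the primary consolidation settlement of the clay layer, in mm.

Mid-depth of clay below the ground surface: z = 2.3 + 6.9/2 = 5.75 m.
Total vertical stress at mid-clay: σ_v = 18.7×2.3 + 17×3.45 = 101.66 kPa.
Pore pressure: u = 9.81×(5.75 − 1.8) = 38.75 kPa.
Initial effective stress: σ'_0 = σ_v − u = 101.66 − 38.75 = 62.91 kPa.
Stress increase at mid-clay by the 2:1 spreading method:
Δσ = qBL/((B+z)(L+z)) = 272×2.1×2.1/((2.1+5.75)(2.1+5.75)) = 19.466 kPa
Final effective stress: σ'_f = 62.91 + 19.466 = 82.376 kPa.
σ'_f = 82.376 ≤ σ'_p = 123 kPa, so the clay remains overconsolidated and only the recompression index applies:
S_c = C_r·H/(1+e₀)·log₁₀(σ'_f/σ'_0) = 0.042×6.9/1.9×log₁₀(82.376/62.91)
    = 0.15253 × 0.11708 = 0.01786 m

S_c ≈ 17.9 mm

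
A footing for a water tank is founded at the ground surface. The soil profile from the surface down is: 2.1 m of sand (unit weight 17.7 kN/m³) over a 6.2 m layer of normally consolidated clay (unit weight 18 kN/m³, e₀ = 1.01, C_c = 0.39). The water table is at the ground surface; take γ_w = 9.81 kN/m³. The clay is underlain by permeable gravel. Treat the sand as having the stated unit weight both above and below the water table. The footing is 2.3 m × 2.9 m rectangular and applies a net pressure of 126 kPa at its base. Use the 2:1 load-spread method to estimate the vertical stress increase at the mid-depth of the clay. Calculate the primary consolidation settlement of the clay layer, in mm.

S_c ≈ 149 mm

Mid-depth of clay below the ground surface: z = 2.1 + 6.2/2 = 5.2 m.
Total vertical stress at mid-clay: σ_v = 17.7×2.1 + 18×3.1 = 92.97 kPa.
Pore pressure: u = 9.81×(5.2 − 0) = 51.012 kPa.
Initial effective stress: σ'_0 = σ_v − u = 92.97 − 51.012 = 41.958 kPa.
Stress increase at mid-clay by the 2:1 spreading method:
Δσ = qBL/((B+z)(L+z)) = 126×2.3×2.9/((2.3+5.2)(2.9+5.2)) = 13.834 kPa
Final effective stress: σ'_f = σ'_0 + Δσ = 41.958 + 13.834 = 55.792 kPa.
Normally consolidated clay, so the full stress increment lies on the virgin compression line:
S_c = C_c·H/(1+e₀)·log₁₀(σ'_f/σ'_0) = 0.39×6.2/(1+1.01)×log₁₀(55.792/41.958)
    = 1.203 × 0.12376 = 0.1489 m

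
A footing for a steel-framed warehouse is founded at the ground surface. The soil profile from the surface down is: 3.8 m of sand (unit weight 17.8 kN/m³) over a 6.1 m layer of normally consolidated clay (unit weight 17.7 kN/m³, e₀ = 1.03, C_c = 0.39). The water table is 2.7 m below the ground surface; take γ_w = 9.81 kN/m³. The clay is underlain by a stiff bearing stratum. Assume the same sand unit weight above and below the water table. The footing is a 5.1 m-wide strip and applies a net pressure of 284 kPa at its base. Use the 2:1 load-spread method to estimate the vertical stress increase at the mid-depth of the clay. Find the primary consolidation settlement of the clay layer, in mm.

Mid-depth of clay below the ground surface: z = 3.8 + 6.1/2 = 6.85 m.
Total vertical stress at mid-clay: σ_v = 17.8×3.8 + 17.7×3.05 = 121.62 kPa.
Pore pressure: u = 9.81×(6.85 − 2.7) = 40.712 kPa.
Initial effective stress: σ'_0 = σ_v − u = 121.62 − 40.712 = 80.908 kPa.
Stress increase at mid-clay by the 2:1 spreading method:
Δσ = qB/(B+z) = 284×5.1/(5.1+6.85) = 121.21 kPa
Final effective stress: σ'_f = σ'_0 + Δσ = 80.908 + 121.21 = 202.12 kPa.
Normally consolidated clay, so the full stress increment lies on the virgin compression line:
S_c = C_c·H/(1+e₀)·log₁₀(σ'_f/σ'_0) = 0.39×6.1/(1+1.03)×log₁₀(202.12/80.908)
    = 1.1719 × 0.39762 = 0.466 m

S_c ≈ 466 mm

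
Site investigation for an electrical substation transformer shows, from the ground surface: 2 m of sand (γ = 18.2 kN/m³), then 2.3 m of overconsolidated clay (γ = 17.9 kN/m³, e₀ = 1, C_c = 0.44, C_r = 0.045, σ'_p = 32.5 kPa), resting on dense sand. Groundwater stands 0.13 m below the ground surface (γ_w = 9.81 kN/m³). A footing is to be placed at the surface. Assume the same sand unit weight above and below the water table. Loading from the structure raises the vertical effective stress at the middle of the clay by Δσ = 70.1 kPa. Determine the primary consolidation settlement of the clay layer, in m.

Mid-depth of clay below the ground surface: z = 2 + 2.3/2 = 3.15 m.
Total vertical stress at mid-clay: σ_v = 18.2×2 + 17.9×1.15 = 56.985 kPa.
Pore pressure: u = 9.81×(3.15 − 0.13) = 29.626 kPa.
Initial effective stress: σ'_0 = σ_v − u = 56.985 − 29.626 = 27.359 kPa.
Final effective stress: σ'_f = 27.359 + 70.1 = 97.459 kPa.
σ'_f = 97.459 > σ'_p = 32.5 kPa, so the stress path crosses the preconsolidation pressure — recompression up to σ'_p, then virgin compression beyond:
S_c = H/(1+e₀)·[C_r·log₁₀(σ'_p/σ'_0) + C_c·log₁₀(σ'_f/σ'_p)]
    = 2.3/2 × [0.045×log₁₀(32.5/27.359) + 0.44×log₁₀(97.459/32.5)]
    = 1.15 × [0.0033652 + 0.20985] = 0.2452 m

S_c ≈ 0.245 m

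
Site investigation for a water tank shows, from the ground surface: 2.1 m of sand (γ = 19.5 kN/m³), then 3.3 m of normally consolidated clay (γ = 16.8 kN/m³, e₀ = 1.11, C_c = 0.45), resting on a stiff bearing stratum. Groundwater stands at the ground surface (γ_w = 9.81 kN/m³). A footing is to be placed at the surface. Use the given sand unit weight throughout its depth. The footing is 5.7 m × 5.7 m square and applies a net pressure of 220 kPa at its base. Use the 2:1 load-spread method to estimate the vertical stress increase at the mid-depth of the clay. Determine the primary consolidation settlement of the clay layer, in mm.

Mid-depth of clay below the ground surface: z = 2.1 + 3.3/2 = 3.75 m.
Total vertical stress at mid-clay: σ_v = 19.5×2.1 + 16.8×1.65 = 68.67 kPa.
Pore pressure: u = 9.81×(3.75 − 0) = 36.788 kPa.
Initial effective stress: σ'_0 = σ_v − u = 68.67 − 36.788 = 31.882 kPa.
Stress increase at mid-clay by the 2:1 spreading method:
Δσ = qBL/((B+z)(L+z)) = 220×5.7×5.7/((5.7+3.75)(5.7+3.75)) = 80.04 kPa
Final effective stress: σ'_f = σ'_0 + Δσ = 31.882 + 80.04 = 111.92 kPa.
Normally consolidated clay, so the full stress increment lies on the virgin compression line:
S_c = C_c·H/(1+e₀)·log₁₀(σ'_f/σ'_0) = 0.45×3.3/(1+1.11)×log₁₀(111.92/31.882)
    = 0.70379 × 0.54536 = 0.3838 m

S_c ≈ 384 mm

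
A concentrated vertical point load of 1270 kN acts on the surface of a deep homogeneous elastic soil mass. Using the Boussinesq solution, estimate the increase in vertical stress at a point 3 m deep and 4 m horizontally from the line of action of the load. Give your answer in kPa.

Boussinesq vertical stress below a point load on an elastic half-space:
Δσ_z = 3P/(2πz²) · [1 + (r/z)²]^(−5/2)
r/z = 4/3 = 1.3333; [1+(r/z)²]^(−5/2) = 0.07776.
Δσ_z = 3×1270/(2π×3²) × 0.07776 = 67.376 × 0.07776 = 5.239 kPa

Δσ_z ≈ 5.24 kPa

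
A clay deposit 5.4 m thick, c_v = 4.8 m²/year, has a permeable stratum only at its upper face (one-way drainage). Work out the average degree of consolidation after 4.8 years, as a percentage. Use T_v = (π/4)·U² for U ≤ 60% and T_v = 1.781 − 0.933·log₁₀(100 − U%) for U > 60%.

U ≈ 88.5 %

Drainage path length: H_d = H = 5.4 m (single drainage).
T_v = c_v·t/H_d² = 4.8×4.8/5.4² = 0.79012.
T_v = 0.79012 corresponds to the U > 60% branch:
U = 1 − 10^((1.781 − T_v)/0.933)/100 = 0.8846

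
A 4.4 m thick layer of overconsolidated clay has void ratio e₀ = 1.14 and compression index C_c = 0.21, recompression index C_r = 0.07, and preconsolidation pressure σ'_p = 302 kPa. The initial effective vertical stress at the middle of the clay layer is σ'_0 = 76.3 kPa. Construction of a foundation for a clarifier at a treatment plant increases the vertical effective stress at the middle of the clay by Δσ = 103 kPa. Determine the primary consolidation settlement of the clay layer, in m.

Final effective stress: σ'_f = 76.3 + 103 = 179.3 kPa.
σ'_f = 179.3 ≤ σ'_p = 302 kPa, so the clay remains overconsolidated and only the recompression index applies:
S_c = C_r·H/(1+e₀)·log₁₀(σ'_f/σ'_0) = 0.07×4.4/2.14×log₁₀(179.3/76.3)
    = 0.14393 × 0.37106 = 0.05341 m

S_c ≈ 0.0534 m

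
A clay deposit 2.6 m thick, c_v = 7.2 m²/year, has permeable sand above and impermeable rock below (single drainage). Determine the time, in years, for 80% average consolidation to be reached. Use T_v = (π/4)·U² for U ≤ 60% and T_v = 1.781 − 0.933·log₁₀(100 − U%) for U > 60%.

Drainage path length: H_d = H = 2.6 m (single drainage).
U > 60%: T_v = 1.781 − 0.933·log₁₀(100 − 80) = 0.56714.
t = T_v·H_d²/c_v = 0.56714×2.6²/7.2 = 0.5325 years.

t ≈ 0.532 years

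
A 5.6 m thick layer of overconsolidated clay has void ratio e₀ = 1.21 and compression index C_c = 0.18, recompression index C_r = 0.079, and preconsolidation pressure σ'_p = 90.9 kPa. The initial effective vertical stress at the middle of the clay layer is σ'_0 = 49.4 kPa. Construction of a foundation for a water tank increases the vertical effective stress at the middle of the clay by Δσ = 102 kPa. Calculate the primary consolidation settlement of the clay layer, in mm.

Final effective stress: σ'_f = 49.4 + 102 = 151.4 kPa.
σ'_f = 151.4 > σ'_p = 90.9 kPa, so the stress path crosses the preconsolidation pressure — recompression up to σ'_p, then virgin compression beyond:
S_c = H/(1+e₀)·[C_r·log₁₀(σ'_p/σ'_0) + C_c·log₁₀(σ'_f/σ'_p)]
    = 5.6/2.21 × [0.079×log₁₀(90.9/49.4) + 0.18×log₁₀(151.4/90.9)]
    = 2.5339 × [0.020922 + 0.039881] = 0.1541 m

S_c ≈ 154 mm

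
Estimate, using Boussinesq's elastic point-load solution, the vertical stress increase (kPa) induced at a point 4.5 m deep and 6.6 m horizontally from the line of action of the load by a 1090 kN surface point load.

Boussinesq vertical stress below a point load on an elastic half-space:
Δσ_z = 3P/(2πz²) · [1 + (r/z)²]^(−5/2)
r/z = 6.6/4.5 = 1.4667; [1+(r/z)²]^(−5/2) = 0.056734.
Δσ_z = 3×1090/(2π×4.5²) × 0.056734 = 25.701 × 0.056734 = 1.458 kPa

Δσ_z ≈ 1.46 kPa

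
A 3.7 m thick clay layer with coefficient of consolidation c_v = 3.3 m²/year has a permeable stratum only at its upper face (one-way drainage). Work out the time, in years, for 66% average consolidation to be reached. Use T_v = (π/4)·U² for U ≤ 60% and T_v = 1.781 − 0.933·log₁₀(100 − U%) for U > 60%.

Drainage path length: H_d = H = 3.7 m (single drainage).
U > 60%: T_v = 1.781 − 0.933·log₁₀(100 − 66) = 0.35213.
t = T_v·H_d²/c_v = 0.35213×3.7²/3.3 = 1.461 years.

t ≈ 1.46 years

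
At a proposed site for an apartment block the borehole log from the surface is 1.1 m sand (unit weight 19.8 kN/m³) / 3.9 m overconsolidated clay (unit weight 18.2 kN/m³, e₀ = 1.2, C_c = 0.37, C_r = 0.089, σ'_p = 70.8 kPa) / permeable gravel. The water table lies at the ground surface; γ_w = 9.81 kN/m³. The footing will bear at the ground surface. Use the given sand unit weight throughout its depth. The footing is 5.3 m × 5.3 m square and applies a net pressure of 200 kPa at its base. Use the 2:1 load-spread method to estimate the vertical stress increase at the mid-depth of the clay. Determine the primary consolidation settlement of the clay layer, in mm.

S_c ≈ 185 mm

Mid-depth of clay below the ground surface: z = 1.1 + 3.9/2 = 3.05 m.
Total vertical stress at mid-clay: σ_v = 19.8×1.1 + 18.2×1.95 = 57.27 kPa.
Pore pressure: u = 9.81×(3.05 − 0) = 29.921 kPa.
Initial effective stress: σ'_0 = σ_v − u = 57.27 − 29.921 = 27.349 kPa.
Stress increase at mid-clay by the 2:1 spreading method:
Δσ = qBL/((B+z)(L+z)) = 200×5.3×5.3/((5.3+3.05)(5.3+3.05)) = 80.577 kPa
Final effective stress: σ'_f = 27.349 + 80.577 = 107.93 kPa.
σ'_f = 107.93 > σ'_p = 70.8 kPa, so the stress path crosses the preconsolidation pressure — recompression up to σ'_p, then virgin compression beyond:
S_c = H/(1+e₀)·[C_r·log₁₀(σ'_p/σ'_0) + C_c·log₁₀(σ'_f/σ'_p)]
    = 3.9/2.2 × [0.089×log₁₀(70.8/27.349) + 0.37×log₁₀(107.93/70.8)]
    = 1.7727 × [0.036765 + 0.06775] = 0.1853 m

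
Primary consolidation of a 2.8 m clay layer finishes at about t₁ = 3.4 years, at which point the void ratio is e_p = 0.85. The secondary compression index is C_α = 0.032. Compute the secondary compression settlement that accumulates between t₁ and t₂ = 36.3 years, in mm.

Secondary compression: S_s = C_α·H/(1+e_p)·log₁₀(t₂/t₁)
S_s = 0.032×2.8/(1+0.85)×log₁₀(36.3/3.4)
    = 0.04843 × 1.028 = 0.04981 m

S_s ≈ 49.8 mm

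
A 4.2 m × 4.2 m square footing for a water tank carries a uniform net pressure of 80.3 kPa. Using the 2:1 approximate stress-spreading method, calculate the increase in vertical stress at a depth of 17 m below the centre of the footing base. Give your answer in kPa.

Δσ_z ≈ 3.15 kPa

By the 2:1 method the load spreads at 1 horizontal : 2 vertical, so at depth z the loaded area has grown by z in each plan dimension:
Δσ = qBL/((B+z)(L+z)) = 80.3×4.2×4.2/((4.2+17)(4.2+17)) = 3.1517 kPa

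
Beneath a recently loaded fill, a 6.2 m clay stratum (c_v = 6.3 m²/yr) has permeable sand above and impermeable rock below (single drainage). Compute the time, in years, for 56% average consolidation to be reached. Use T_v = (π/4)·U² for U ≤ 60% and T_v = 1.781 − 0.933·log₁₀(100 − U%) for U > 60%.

Drainage path length: H_d = H = 6.2 m (single drainage).
U ≤ 60%: T_v = (π/4)·U² = (π/4)×0.56² = 0.2463.
t = T_v·H_d²/c_v = 0.2463×6.2²/6.3 = 1.503 years.

t ≈ 1.5 years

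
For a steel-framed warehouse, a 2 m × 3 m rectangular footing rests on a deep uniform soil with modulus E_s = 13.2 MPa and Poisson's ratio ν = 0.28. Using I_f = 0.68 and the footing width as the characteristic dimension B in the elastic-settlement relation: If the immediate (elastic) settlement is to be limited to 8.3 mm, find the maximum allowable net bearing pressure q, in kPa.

q ≈ 87.4 kPa

E_s = 13.2 MPa = 13200 kPa.
S_e = q·B·(1−ν²)/E_s · I_f  ⇒  q = S_e·E_s / (B·(1−ν²)·I_f).
q = 0.0083 × 13200 / (2 × 0.9216 × 0.68) = 87.41 kPa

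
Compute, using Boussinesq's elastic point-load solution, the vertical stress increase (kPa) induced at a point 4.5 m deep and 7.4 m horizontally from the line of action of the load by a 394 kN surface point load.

Boussinesq vertical stress below a point load on an elastic half-space:
Δσ_z = 3P/(2πz²) · [1 + (r/z)²]^(−5/2)
r/z = 7.4/4.5 = 1.6444; [1+(r/z)²]^(−5/2) = 0.037867.
Δσ_z = 3×394/(2π×4.5²) × 0.037867 = 9.2899 × 0.037867 = 0.3518 kPa

Δσ_z ≈ 0.352 kPa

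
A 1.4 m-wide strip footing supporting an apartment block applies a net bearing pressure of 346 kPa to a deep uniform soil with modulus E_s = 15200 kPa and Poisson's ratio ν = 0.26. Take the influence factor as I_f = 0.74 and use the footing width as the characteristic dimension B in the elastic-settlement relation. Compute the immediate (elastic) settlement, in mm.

Immediate (elastic) settlement: S_e = q·B·(1−ν²)/E_s · I_f.
S_e = 346 × 1.4 × (1 − 0.26²) / 15200 × 0.74
    = 346 × 1.4 × 0.9324 / 15200 × 0.74
    = 0.02199 m = 21.99 mm

S_e ≈ 22 mm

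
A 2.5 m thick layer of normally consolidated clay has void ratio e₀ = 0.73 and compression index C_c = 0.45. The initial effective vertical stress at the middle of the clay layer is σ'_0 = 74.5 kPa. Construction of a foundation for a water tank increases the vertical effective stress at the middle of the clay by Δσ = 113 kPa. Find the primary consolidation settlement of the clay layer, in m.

S_c ≈ 0.261 m

Final effective stress: σ'_f = σ'_0 + Δσ = 74.5 + 113 = 187.5 kPa.
Normally consolidated clay, so the full stress increment lies on the virgin compression line:
S_c = C_c·H/(1+e₀)·log₁₀(σ'_f/σ'_0) = 0.45×2.5/(1+0.73)×log₁₀(187.5/74.5)
    = 0.65029 × 0.40084 = 0.2607 m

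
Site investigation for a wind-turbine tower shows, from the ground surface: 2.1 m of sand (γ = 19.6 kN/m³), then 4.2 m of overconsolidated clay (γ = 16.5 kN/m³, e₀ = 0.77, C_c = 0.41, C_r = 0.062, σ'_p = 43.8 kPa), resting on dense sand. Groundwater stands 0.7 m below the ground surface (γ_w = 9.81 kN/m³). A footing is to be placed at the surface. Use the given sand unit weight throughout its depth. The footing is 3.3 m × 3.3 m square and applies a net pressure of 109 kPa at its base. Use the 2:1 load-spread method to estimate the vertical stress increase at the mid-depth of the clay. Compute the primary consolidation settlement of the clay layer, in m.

S_c ≈ 0.154 m

Mid-depth of clay below the ground surface: z = 2.1 + 4.2/2 = 4.2 m.
Total vertical stress at mid-clay: σ_v = 19.6×2.1 + 16.5×2.1 = 75.81 kPa.
Pore pressure: u = 9.81×(4.2 − 0.7) = 34.335 kPa.
Initial effective stress: σ'_0 = σ_v − u = 75.81 − 34.335 = 41.475 kPa.
Stress increase at mid-clay by the 2:1 spreading method:
Δσ = qBL/((B+z)(L+z)) = 109×3.3×3.3/((3.3+4.2)(3.3+4.2)) = 21.102 kPa
Final effective stress: σ'_f = 41.475 + 21.102 = 62.577 kPa.
σ'_f = 62.577 > σ'_p = 43.8 kPa, so the stress path crosses the preconsolidation pressure — recompression up to σ'_p, then virgin compression beyond:
S_c = H/(1+e₀)·[C_r·log₁₀(σ'_p/σ'_0) + C_c·log₁₀(σ'_f/σ'_p)]
    = 4.2/1.77 × [0.062×log₁₀(43.8/41.475) + 0.41×log₁₀(62.577/43.8)]
    = 2.3729 × [0.0014686 + 0.063526] = 0.1542 m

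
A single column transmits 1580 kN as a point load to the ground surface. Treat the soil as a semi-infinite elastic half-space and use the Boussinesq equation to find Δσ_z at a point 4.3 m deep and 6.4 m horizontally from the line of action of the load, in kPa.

Δσ_z ≈ 2.2 kPa

Boussinesq vertical stress below a point load on an elastic half-space:
Δσ_z = 3P/(2πz²) · [1 + (r/z)²]^(−5/2)
r/z = 6.4/4.3 = 1.4884; [1+(r/z)²]^(−5/2) = 0.053946.
Δσ_z = 3×1580/(2π×4.3²) × 0.053946 = 40.8 × 0.053946 = 2.201 kPa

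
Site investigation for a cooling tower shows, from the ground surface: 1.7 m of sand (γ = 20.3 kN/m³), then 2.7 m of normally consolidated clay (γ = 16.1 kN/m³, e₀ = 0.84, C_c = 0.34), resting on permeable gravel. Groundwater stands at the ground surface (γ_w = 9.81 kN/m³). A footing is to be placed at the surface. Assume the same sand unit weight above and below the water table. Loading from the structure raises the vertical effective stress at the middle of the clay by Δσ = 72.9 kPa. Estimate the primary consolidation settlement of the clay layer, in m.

Mid-depth of clay below the ground surface: z = 1.7 + 2.7/2 = 3.05 m.
Total vertical stress at mid-clay: σ_v = 20.3×1.7 + 16.1×1.35 = 56.245 kPa.
Pore pressure: u = 9.81×(3.05 − 0) = 29.921 kPa.
Initial effective stress: σ'_0 = σ_v − u = 56.245 − 29.921 = 26.324 kPa.
Final effective stress: σ'_f = σ'_0 + Δσ = 26.324 + 72.9 = 99.224 kPa.
Normally consolidated clay, so the full stress increment lies on the virgin compression line:
S_c = C_c·H/(1+e₀)·log₁₀(σ'_f/σ'_0) = 0.34×2.7/(1+0.84)×log₁₀(99.224/26.324)
    = 0.49891 × 0.57626 = 0.2875 m

S_c ≈ 0.288 m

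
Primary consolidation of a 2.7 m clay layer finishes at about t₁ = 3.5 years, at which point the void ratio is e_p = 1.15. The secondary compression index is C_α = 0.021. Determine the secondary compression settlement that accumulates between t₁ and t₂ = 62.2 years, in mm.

Secondary compression: S_s = C_α·H/(1+e_p)·log₁₀(t₂/t₁)
S_s = 0.021×2.7/(1+1.15)×log₁₀(62.2/3.5)
    = 0.02637 × 1.25 = 0.03296 m

S_s ≈ 33 mm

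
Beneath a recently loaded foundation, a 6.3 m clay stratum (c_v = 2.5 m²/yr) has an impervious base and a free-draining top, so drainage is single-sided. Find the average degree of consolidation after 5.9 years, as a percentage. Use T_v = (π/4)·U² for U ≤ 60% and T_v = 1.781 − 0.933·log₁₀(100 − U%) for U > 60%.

U ≈ 67.6 %

Drainage path length: H_d = H = 6.3 m (single drainage).
T_v = c_v·t/H_d² = 2.5×5.9/6.3² = 0.37163.
T_v = 0.37163 corresponds to the U > 60% branch:
U = 1 − 10^((1.781 − T_v)/0.933)/100 = 0.676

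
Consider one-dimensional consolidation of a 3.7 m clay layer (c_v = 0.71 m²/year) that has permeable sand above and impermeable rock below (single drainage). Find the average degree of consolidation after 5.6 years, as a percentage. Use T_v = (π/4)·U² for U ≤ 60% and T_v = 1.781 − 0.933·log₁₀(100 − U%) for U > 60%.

U ≈ 60.4 %

Drainage path length: H_d = H = 3.7 m (single drainage).
T_v = c_v·t/H_d² = 0.71×5.6/3.7² = 0.29043.
T_v = 0.29043 corresponds to the U > 60% branch:
U = 1 − 10^((1.781 − T_v)/0.933)/100 = 0.6041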